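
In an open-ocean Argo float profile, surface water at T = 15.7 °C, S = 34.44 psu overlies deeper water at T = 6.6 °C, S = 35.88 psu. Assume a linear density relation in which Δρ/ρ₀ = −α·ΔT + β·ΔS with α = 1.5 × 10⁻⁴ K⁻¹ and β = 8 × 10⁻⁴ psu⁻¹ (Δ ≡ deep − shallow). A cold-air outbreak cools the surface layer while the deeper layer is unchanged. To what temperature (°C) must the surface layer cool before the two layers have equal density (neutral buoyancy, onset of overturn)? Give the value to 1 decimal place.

-1.1 °C

Neutral buoyancy requires Δρ = 0, i.e. −α(T_deep − T_surf′) + β(S_deep − S_surf) = 0.
T_surf′ = T_deep − (β/α)·ΔS = 6.6 − (8 × 10⁻⁴/1.5 × 10⁻⁴)·(+1.44) = -1.080 °C.
Cooling required: 15.7 − (-1.080) = 16.780 °C.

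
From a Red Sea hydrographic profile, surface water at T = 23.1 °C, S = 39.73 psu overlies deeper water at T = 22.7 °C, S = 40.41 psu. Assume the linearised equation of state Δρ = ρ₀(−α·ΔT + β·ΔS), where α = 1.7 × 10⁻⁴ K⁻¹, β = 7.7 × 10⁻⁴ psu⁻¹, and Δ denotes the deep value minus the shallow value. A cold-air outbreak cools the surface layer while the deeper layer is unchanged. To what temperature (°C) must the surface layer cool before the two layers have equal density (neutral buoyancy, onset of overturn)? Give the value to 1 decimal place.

Neutral buoyancy requires Δρ = 0, i.e. −α(T_deep − T_surf′) + β(S_deep − S_surf) = 0.
T_surf′ = T_deep − (β/α)·ΔS = 22.7 − (7.7 × 10⁻⁴/1.7 × 10⁻⁴)·(+0.68) = 19.620 °C.
Cooling required: 23.1 − (19.620) = 3.480 °C.

19.6 °C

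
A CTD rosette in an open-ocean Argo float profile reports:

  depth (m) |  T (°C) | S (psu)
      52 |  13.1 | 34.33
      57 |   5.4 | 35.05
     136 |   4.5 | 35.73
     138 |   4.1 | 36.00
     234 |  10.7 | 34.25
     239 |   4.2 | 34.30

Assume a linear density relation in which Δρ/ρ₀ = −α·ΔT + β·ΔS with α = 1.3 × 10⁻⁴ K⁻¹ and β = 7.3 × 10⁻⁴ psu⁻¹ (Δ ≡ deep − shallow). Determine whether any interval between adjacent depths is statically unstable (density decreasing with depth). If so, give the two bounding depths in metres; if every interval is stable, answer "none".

138–234 m

Evaluate Δρ/ρ₀ = −αΔT + βΔS across each adjacent pair:
  52–57 m: −αΔT+βΔS = −(1.3 × 10⁻⁴)(-7.7)+(7.3 × 10⁻⁴)(+0.72) = 1.5 × 10⁻³ → stable
  57–136 m: −αΔT+βΔS = −(1.3 × 10⁻⁴)(-0.9)+(7.3 × 10⁻⁴)(+0.68) = 6.1 × 10⁻⁴ → stable
  136–138 m: −αΔT+βΔS = −(1.3 × 10⁻⁴)(-0.4)+(7.3 × 10⁻⁴)(+0.27) = 2.5 × 10⁻⁴ → stable
  138–234 m: −αΔT+βΔS = −(1.3 × 10⁻⁴)(+6.6)+(7.3 × 10⁻⁴)(-1.75) = -2.1 × 10⁻³ → UNSTABLE
  234–239 m: −αΔT+βΔS = −(1.3 × 10⁻⁴)(-6.5)+(7.3 × 10⁻⁴)(+0.05) = 8.8 × 10⁻⁴ → stable
The 138–234 m interval has Δρ < 0: lighter water underlies denser water.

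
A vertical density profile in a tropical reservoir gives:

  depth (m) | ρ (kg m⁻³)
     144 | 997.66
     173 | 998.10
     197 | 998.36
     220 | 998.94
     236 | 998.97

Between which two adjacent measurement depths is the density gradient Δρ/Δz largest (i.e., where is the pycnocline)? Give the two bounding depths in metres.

197–220 m

Compute the density gradient over each adjacent pair:
  144–173 m: Δρ/Δz = 0.44/29 = 0.015 kg m⁻⁴
  173–197 m: Δρ/Δz = 0.26/24 = 0.011 kg m⁻⁴
  197–220 m: Δρ/Δz = 0.58/23 = 0.025 kg m⁻⁴
  220–236 m: Δρ/Δz = 0.03/16 = 1.9 × 10⁻³ kg m⁻⁴
The largest gradient is in the 197–220 m interval — the pycnocline.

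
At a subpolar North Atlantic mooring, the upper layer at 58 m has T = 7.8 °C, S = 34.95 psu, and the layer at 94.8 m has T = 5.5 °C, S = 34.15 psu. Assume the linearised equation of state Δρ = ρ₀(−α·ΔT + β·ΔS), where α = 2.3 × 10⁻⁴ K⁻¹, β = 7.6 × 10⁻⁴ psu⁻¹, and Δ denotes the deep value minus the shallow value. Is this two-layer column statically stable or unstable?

ΔT = 5.5 − 7.8 = -2.3 K and ΔS = 34.15 − 34.95 = -0.80 psu (deep − shallow).
−αΔT = 5.29 × 10⁻⁴; βΔS = -6.08 × 10⁻⁴; sum Δρ/ρ₀ = -7.90 × 10⁻⁵.
Δρ/ρ₀ < 0, so Δρ < 0: deeper water is lighter → statically unstable; the column would overturn.

unstable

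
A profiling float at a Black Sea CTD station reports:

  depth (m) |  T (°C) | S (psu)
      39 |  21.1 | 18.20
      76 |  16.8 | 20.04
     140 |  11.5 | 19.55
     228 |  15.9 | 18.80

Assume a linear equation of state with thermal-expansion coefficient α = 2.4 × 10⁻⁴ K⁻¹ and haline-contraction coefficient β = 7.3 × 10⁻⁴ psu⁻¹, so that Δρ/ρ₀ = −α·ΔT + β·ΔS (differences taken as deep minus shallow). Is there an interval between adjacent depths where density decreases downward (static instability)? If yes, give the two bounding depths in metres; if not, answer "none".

140–228 m

Evaluate Δρ/ρ₀ = −αΔT + βΔS across each adjacent pair:
  39–76 m: −αΔT+βΔS = −(2.4 × 10⁻⁴)(-4.3)+(7.3 × 10⁻⁴)(+1.84) = 2.4 × 10⁻³ → stable
  76–140 m: −αΔT+βΔS = −(2.4 × 10⁻⁴)(-5.3)+(7.3 × 10⁻⁴)(-0.49) = 9.1 × 10⁻⁴ → stable
  140–228 m: −αΔT+βΔS = −(2.4 × 10⁻⁴)(+4.4)+(7.3 × 10⁻⁴)(-0.75) = -1.6 × 10⁻³ → UNSTABLE
The 140–228 m interval has Δρ < 0: lighter water underlies denser water.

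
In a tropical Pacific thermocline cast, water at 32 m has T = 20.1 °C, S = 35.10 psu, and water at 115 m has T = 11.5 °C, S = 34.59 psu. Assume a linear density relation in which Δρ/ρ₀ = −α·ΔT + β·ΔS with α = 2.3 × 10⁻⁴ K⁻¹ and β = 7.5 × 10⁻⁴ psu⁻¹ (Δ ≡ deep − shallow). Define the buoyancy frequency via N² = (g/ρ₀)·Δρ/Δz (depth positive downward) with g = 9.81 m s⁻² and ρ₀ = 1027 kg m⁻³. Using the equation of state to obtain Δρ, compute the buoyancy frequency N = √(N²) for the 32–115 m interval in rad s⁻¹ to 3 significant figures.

ΔT = -8.6 K, ΔS = -0.51 psu (deep − shallow).
Δρ/ρ₀ = −αΔT + βΔS = 1.978 × 10⁻³ − 3.825 × 10⁻⁴ = 1.5955 × 10⁻³, so Δρ ≈ 1.639 kg m⁻³.
N² = (g/ρ₀)·Δρ/Δz = g·(Δρ/ρ₀)/Δz = 9.81 × 1.5955 × 10⁻³ / 83 = 1.8858 × 10⁻⁴ s⁻².
N = √(1.8858 × 10⁻⁴) = 0.013732 rad s⁻¹ ≈ 0.0137 rad s⁻¹.

0.0137 rad s⁻¹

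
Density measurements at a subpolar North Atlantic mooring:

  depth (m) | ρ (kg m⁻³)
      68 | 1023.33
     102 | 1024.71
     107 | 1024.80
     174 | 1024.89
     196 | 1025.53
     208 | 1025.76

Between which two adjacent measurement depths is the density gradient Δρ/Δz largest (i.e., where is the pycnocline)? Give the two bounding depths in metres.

Compute the density gradient over each adjacent pair:
  68–102 m: Δρ/Δz = 1.38/34 = 0.041 kg m⁻⁴
  102–107 m: Δρ/Δz = 0.09/5 = 0.018 kg m⁻⁴
  107–174 m: Δρ/Δz = 0.09/67 = 1.3 × 10⁻³ kg m⁻⁴
  174–196 m: Δρ/Δz = 0.64/22 = 0.029 kg m⁻⁴
  196–208 m: Δρ/Δz = 0.23/12 = 0.019 kg m⁻⁴
The largest gradient is in the 68–102 m interval — the pycnocline.

68–102 m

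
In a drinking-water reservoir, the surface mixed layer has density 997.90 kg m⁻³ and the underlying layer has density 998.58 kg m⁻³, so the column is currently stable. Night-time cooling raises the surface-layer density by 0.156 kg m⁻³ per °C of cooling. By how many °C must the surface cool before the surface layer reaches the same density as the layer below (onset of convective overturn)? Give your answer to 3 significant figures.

Density deficit of the surface layer: 998.58 − 997.90 = 0.68 kg m⁻³.
Required change = 0.68 / 0.156 = 4.36 °C.

4.36 °C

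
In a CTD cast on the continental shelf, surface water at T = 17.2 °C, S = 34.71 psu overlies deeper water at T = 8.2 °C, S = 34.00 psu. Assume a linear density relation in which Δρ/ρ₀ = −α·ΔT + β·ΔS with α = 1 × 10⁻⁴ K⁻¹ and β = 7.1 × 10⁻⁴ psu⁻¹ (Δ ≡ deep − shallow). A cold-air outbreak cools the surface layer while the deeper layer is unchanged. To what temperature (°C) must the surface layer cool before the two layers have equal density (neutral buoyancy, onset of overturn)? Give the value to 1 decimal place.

13.2 °C

Neutral buoyancy requires Δρ = 0, i.e. −α(T_deep − T_surf′) + β(S_deep − S_surf) = 0.
T_surf′ = T_deep − (β/α)·ΔS = 8.2 − (7.1 × 10⁻⁴/1 × 10⁻⁴)·(-0.71) = 13.241 °C.
Cooling required: 17.2 − (13.241) = 3.959 °C.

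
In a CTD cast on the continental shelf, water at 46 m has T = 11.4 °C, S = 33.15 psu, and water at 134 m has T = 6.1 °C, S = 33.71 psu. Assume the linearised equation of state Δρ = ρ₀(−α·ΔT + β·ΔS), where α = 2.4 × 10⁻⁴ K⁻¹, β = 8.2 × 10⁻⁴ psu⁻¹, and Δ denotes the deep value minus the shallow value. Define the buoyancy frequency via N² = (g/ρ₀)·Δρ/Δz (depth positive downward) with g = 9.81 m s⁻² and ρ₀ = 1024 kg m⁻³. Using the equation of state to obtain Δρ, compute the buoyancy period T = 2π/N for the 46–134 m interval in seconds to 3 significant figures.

452 s

ΔT = -5.3 K, ΔS = +0.56 psu (deep − shallow).
Δρ/ρ₀ = −αΔT + βΔS = 1.272 × 10⁻³ + 4.592 × 10⁻⁴ = 1.7312 × 10⁻³, so Δρ ≈ 1.773 kg m⁻³.
N² = (g/ρ₀)·Δρ/Δz = g·(Δρ/ρ₀)/Δz = 9.81 × 1.7312 × 10⁻³ / 88 = 1.9299 × 10⁻⁴ s⁻².
N = √(1.9299 × 10⁻⁴) = 0.013892 rad s⁻¹ → T = 2π/N = 452.29 s ≈ 452 s.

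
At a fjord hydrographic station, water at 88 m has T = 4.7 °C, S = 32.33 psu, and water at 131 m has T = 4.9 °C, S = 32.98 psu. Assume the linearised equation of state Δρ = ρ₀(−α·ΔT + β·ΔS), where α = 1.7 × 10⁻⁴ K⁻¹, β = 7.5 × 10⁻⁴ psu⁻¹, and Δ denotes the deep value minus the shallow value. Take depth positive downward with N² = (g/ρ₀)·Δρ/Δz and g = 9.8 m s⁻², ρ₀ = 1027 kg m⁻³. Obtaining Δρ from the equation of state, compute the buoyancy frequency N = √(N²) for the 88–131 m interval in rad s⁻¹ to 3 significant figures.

0.0102 rad s⁻¹

ΔT = +0.2 K, ΔS = +0.65 psu (deep − shallow).
Δρ/ρ₀ = −αΔT + βΔS = -3.40 × 10⁻⁵ + 4.875 × 10⁻⁴ = 4.535 × 10⁻⁴, so Δρ ≈ 0.4657 kg m⁻³.
N² = (g/ρ₀)·Δρ/Δz = g·(Δρ/ρ₀)/Δz = 9.8 × 4.535 × 10⁻⁴ / 43 = 1.0336 × 10⁻⁴ s⁻².
N = √(1.0336 × 10⁻⁴) = 0.010167 rad s⁻¹ ≈ 0.0102 rad s⁻¹.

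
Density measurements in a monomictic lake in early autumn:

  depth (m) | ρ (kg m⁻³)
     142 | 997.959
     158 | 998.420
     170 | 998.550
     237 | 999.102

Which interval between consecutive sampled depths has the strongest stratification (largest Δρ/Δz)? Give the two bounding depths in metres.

142–158 m

Compute the density gradient over each adjacent pair:
  142–158 m: Δρ/Δz = 0.461/16 = 0.029 kg m⁻⁴
  158–170 m: Δρ/Δz = 0.130/12 = 0.011 kg m⁻⁴
  170–237 m: Δρ/Δz = 0.552/67 = 8.2 × 10⁻³ kg m⁻⁴
The largest gradient is in the 142–158 m interval — the pycnocline.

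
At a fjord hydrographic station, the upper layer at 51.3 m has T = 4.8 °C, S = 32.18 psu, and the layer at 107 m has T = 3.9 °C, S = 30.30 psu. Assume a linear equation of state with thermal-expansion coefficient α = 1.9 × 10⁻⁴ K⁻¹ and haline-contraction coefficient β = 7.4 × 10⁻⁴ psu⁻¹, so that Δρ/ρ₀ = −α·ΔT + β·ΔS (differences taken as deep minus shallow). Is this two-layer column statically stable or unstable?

unstable

ΔT = 3.9 − 4.8 = -0.9 K and ΔS = 30.30 − 32.18 = -1.88 psu (deep − shallow).
−αΔT = 1.71 × 10⁻⁴; βΔS = -1.3912 × 10⁻³; sum Δρ/ρ₀ = -1.2202 × 10⁻³.
Δρ/ρ₀ < 0, so Δρ < 0: deeper water is lighter → statically unstable; the column would overturn.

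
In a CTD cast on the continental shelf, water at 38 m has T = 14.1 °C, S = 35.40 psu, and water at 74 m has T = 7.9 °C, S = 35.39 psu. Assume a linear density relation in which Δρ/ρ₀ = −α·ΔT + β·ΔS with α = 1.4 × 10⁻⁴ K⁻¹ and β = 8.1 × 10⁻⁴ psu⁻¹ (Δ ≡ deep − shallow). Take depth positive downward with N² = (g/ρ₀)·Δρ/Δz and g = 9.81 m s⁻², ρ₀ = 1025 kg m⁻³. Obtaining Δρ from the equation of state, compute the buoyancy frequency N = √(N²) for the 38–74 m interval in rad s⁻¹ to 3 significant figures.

0.0153 rad s⁻¹

ΔT = -6.2 K, ΔS = -0.01 psu (deep − shallow).
Δρ/ρ₀ = −αΔT + βΔS = 8.68 × 10⁻⁴ − 8.10 × 10⁻⁶ = 8.599 × 10⁻⁴, so Δρ ≈ 0.8814 kg m⁻³.
N² = (g/ρ₀)·Δρ/Δz = g·(Δρ/ρ₀)/Δz = 9.81 × 8.599 × 10⁻⁴ / 36 = 2.3432 × 10⁻⁴ s⁻².
N = √(2.3432 × 10⁻⁴) = 0.015308 rad s⁻¹ ≈ 0.0153 rad s⁻¹.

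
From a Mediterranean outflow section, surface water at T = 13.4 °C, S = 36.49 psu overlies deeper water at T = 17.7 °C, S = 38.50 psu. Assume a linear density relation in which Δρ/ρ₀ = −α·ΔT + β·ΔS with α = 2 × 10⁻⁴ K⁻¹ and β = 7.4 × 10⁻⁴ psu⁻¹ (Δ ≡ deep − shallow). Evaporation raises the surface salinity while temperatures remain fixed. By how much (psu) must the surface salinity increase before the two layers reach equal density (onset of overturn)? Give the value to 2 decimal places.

Neutral buoyancy requires −α(T_deep − T_surf) + β(S_deep − S_surf′) = 0.
S_surf′ = S_deep − (α/β)·ΔT = 38.50 − (2 × 10⁻⁴/7.4 × 10⁻⁴)·(+4.3) = 37.3378 psu.
Increase required: 37.3378 − 36.49 = 0.8478 psu.

0.85 psu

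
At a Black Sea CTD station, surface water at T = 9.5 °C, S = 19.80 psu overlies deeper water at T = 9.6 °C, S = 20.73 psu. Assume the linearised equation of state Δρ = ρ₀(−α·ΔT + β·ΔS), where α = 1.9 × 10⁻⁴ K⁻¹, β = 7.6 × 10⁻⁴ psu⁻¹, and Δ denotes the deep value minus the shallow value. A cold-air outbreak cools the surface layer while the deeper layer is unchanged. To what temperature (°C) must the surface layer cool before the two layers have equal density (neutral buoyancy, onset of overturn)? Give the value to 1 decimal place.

5.9 °C

Neutral buoyancy requires Δρ = 0, i.e. −α(T_deep − T_surf′) + β(S_deep − S_surf) = 0.
T_surf′ = T_deep − (β/α)·ΔS = 9.6 − (7.6 × 10⁻⁴/1.9 × 10⁻⁴)·(+0.93) = 5.880 °C.
Cooling required: 9.5 − (5.880) = 3.620 °C.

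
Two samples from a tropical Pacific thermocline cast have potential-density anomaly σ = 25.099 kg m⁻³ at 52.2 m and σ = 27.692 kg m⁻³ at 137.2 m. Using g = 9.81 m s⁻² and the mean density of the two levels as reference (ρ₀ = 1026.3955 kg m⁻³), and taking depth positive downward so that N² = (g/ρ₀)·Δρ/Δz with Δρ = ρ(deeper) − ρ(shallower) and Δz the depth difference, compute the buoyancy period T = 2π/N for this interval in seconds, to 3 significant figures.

368 s

Δρ = 1027.692 − 1025.099 = 2.593 kg m⁻³ over Δz = 137.2 − 52.2 = 85 m.
N² = (9.81/1026.3955) × (2.593/85) = 2.9157 × 10⁻⁴ s⁻².
N = √(2.9157 × 10⁻⁴) = 0.017075 rad s⁻¹, so T = 2π/N = 367.98 s ≈ 368 s.
A positive N² confirms static stability across the interval.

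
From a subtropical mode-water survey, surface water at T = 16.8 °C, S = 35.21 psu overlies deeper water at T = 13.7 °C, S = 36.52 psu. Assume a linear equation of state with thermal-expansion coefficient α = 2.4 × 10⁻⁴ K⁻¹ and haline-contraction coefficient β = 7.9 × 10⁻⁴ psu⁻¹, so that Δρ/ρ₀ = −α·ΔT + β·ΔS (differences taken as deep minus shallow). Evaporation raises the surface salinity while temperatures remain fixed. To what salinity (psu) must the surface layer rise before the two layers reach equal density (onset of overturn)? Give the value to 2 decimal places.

Neutral buoyancy requires −α(T_deep − T_surf) + β(S_deep − S_surf′) = 0.
S_surf′ = S_deep − (α/β)·ΔT = 36.52 − (2.4 × 10⁻⁴/7.9 × 10⁻⁴)·(-3.1) = 37.4618 psu.
Increase required: 37.4618 − 35.21 = 2.2518 psu.

37.46 psu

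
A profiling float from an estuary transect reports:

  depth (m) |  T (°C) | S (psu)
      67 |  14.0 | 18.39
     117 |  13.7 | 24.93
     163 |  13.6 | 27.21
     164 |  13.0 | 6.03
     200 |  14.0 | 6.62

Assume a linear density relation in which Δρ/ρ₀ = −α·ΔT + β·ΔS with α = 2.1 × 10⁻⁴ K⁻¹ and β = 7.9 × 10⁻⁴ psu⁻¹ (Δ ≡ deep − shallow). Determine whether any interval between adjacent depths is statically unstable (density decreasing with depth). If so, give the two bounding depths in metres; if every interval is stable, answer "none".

163–164 m

Evaluate Δρ/ρ₀ = −αΔT + βΔS across each adjacent pair:
  67–117 m: −αΔT+βΔS = −(2.1 × 10⁻⁴)(-0.3)+(7.9 × 10⁻⁴)(+6.54) = 5.2 × 10⁻³ → stable
  117–163 m: −αΔT+βΔS = −(2.1 × 10⁻⁴)(-0.1)+(7.9 × 10⁻⁴)(+2.28) = 1.8 × 10⁻³ → stable
  163–164 m: −αΔT+βΔS = −(2.1 × 10⁻⁴)(-0.6)+(7.9 × 10⁻⁴)(-21.18) = -0.017 → UNSTABLE
  164–200 m: −αΔT+βΔS = −(2.1 × 10⁻⁴)(+1.0)+(7.9 × 10⁻⁴)(+0.59) = 2.6 × 10⁻⁴ → stable
The 163–164 m interval has Δρ < 0: lighter water underlies denser water.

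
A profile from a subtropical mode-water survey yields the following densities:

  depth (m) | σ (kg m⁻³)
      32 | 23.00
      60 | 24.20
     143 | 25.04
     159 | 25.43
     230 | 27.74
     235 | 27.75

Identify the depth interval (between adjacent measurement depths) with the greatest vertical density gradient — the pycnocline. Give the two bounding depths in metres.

32–60 m

Compute the density gradient over each adjacent pair:
  32–60 m: Δρ/Δz = 1.20/28 = 0.043 kg m⁻⁴
  60–143 m: Δρ/Δz = 0.84/83 = 0.010 kg m⁻⁴
  143–159 m: Δρ/Δz = 0.39/16 = 0.024 kg m⁻⁴
  159–230 m: Δρ/Δz = 2.31/71 = 0.033 kg m⁻⁴
  230–235 m: Δρ/Δz = 0.01/5 = 2.0 × 10⁻³ kg m⁻⁴
The largest gradient is in the 32–60 m interval — the pycnocline.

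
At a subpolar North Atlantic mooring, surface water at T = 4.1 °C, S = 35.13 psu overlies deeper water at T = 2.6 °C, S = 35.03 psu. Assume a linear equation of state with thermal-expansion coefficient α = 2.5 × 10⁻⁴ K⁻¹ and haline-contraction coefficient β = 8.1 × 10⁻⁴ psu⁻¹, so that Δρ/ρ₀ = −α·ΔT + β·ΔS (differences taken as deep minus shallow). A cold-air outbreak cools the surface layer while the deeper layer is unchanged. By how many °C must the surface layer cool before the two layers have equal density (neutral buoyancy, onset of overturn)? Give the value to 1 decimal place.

Neutral buoyancy requires Δρ = 0, i.e. −α(T_deep − T_surf′) + β(S_deep − S_surf) = 0.
T_surf′ = T_deep − (β/α)·ΔS = 2.6 − (8.1 × 10⁻⁴/2.5 × 10⁻⁴)·(-0.10) = 2.924 °C.
Cooling required: 4.1 − (2.924) = 1.176 °C.

1.2 °C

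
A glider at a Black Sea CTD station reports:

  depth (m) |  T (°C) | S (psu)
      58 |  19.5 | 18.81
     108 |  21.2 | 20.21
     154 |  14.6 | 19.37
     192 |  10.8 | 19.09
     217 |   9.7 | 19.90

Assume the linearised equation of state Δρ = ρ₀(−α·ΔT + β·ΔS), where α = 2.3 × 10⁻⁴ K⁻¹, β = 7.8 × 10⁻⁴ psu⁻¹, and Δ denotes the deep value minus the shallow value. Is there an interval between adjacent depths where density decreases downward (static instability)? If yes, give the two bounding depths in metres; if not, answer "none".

Evaluate Δρ/ρ₀ = −αΔT + βΔS across each adjacent pair:
  58–108 m: −αΔT+βΔS = −(2.3 × 10⁻⁴)(+1.7)+(7.8 × 10⁻⁴)(+1.40) = 7.0 × 10⁻⁴ → stable
  108–154 m: −αΔT+βΔS = −(2.3 × 10⁻⁴)(-6.6)+(7.8 × 10⁻⁴)(-0.84) = 8.6 × 10⁻⁴ → stable
  154–192 m: −αΔT+βΔS = −(2.3 × 10⁻⁴)(-3.8)+(7.8 × 10⁻⁴)(-0.28) = 6.6 × 10⁻⁴ → stable
  192–217 m: −αΔT+βΔS = −(2.3 × 10⁻⁴)(-1.1)+(7.8 × 10⁻⁴)(+0.81) = 8.8 × 10⁻⁴ → stable
Every interval has Δρ > 0: the column is stably stratified throughout.

none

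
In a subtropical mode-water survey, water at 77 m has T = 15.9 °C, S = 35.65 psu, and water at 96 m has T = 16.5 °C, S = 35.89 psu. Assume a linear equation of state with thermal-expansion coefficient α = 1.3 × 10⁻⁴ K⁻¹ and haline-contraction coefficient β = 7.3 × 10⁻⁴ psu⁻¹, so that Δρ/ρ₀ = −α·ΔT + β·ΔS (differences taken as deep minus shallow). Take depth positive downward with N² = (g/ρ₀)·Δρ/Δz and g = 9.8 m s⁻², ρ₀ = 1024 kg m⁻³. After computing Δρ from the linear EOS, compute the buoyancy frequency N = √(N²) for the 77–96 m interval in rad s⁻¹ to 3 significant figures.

7.08 × 10⁻³ rad s⁻¹

ΔT = +0.6 K, ΔS = +0.24 psu (deep − shallow).
Δρ/ρ₀ = −αΔT + βΔS = -7.80 × 10⁻⁵ + 1.752 × 10⁻⁴ = 9.72 × 10⁻⁵, so Δρ ≈ 0.09953 kg m⁻³.
N² = (g/ρ₀)·Δρ/Δz = g·(Δρ/ρ₀)/Δz = 9.8 × 9.72 × 10⁻⁵ / 19 = 5.0135 × 10⁻⁵ s⁻².
N = √(5.0135 × 10⁻⁵) = 7.0806 × 10⁻³ rad s⁻¹ ≈ 7.08 × 10⁻³ rad s⁻¹.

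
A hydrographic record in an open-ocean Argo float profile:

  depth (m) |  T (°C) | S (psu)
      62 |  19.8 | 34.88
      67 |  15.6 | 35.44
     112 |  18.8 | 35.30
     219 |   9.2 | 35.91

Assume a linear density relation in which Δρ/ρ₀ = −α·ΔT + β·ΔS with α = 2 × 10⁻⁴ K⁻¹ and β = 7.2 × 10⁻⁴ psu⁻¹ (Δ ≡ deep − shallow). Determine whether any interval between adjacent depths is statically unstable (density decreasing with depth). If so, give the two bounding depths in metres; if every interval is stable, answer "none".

Evaluate Δρ/ρ₀ = −αΔT + βΔS across each adjacent pair:
  62–67 m: −αΔT+βΔS = −(2 × 10⁻⁴)(-4.2)+(7.2 × 10⁻⁴)(+0.56) = 1.2 × 10⁻³ → stable
  67–112 m: −αΔT+βΔS = −(2 × 10⁻⁴)(+3.2)+(7.2 × 10⁻⁴)(-0.14) = -7.4 × 10⁻⁴ → UNSTABLE
  112–219 m: −αΔT+βΔS = −(2 × 10⁻⁴)(-9.6)+(7.2 × 10⁻⁴)(+0.61) = 2.4 × 10⁻³ → stable
The 67–112 m interval has Δρ < 0: lighter water underlies denser water.

67–112 m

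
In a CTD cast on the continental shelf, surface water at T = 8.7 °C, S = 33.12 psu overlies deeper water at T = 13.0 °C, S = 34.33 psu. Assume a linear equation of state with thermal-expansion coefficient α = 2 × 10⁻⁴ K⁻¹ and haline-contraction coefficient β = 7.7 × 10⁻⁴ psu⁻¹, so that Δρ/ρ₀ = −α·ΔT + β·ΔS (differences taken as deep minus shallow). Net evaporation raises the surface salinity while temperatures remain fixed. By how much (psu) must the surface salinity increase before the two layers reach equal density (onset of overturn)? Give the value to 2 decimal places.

Neutral buoyancy requires −α(T_deep − T_surf) + β(S_deep − S_surf′) = 0.
S_surf′ = S_deep − (α/β)·ΔT = 34.33 − (2 × 10⁻⁴/7.7 × 10⁻⁴)·(+4.3) = 33.2131 psu.
Increase required: 33.2131 − 33.12 = 0.0931 psu.

0.09 psu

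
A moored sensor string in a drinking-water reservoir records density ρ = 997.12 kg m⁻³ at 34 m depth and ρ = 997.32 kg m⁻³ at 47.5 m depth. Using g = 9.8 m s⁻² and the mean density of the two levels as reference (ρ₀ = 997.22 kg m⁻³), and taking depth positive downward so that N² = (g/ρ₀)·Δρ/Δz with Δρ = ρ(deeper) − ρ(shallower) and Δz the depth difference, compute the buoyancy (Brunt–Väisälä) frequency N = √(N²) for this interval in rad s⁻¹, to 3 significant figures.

Δρ = 997.32 − 997.12 = 0.20 kg m⁻³ over Δz = 47.5 − 34 = 13.5 m.
N² = (9.8/997.22) × (0.20/13.5) = 1.4559 × 10⁻⁴ s⁻².
N = √(1.4559 × 10⁻⁴) = 0.012066 rad s⁻¹ ≈ 0.0121 rad s⁻¹.

0.0121 rad s⁻¹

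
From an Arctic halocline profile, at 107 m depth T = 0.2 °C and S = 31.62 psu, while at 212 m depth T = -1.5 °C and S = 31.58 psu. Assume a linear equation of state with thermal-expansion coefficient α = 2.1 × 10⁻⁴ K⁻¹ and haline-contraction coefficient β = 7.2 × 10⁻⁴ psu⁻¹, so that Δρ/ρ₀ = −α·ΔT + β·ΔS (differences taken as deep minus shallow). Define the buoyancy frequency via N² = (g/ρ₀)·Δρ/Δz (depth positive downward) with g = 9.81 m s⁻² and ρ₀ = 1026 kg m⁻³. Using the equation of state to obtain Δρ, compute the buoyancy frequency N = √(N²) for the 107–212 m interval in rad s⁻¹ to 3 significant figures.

5.54 × 10⁻³ rad s⁻¹

ΔT = -1.7 K, ΔS = -0.04 psu (deep − shallow).
Δρ/ρ₀ = −αΔT + βΔS = 3.57 × 10⁻⁴ − 2.88 × 10⁻⁵ = 3.282 × 10⁻⁴, so Δρ ≈ 0.3367 kg m⁻³.
N² = (g/ρ₀)·Δρ/Δz = g·(Δρ/ρ₀)/Δz = 9.81 × 3.282 × 10⁻⁴ / 105 = 3.0663 × 10⁻⁵ s⁻².
N = √(3.0663 × 10⁻⁵) = 5.5374 × 10⁻³ rad s⁻¹ ≈ 5.54 × 10⁻³ rad s⁻¹.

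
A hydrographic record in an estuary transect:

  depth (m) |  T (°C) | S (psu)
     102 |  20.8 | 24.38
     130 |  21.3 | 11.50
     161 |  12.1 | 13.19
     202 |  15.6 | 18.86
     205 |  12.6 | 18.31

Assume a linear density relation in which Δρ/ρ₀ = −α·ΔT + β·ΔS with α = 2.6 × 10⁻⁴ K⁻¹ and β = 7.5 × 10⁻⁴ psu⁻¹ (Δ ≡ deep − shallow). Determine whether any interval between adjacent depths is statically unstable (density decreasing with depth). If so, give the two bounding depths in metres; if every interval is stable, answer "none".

Evaluate Δρ/ρ₀ = −αΔT + βΔS across each adjacent pair:
  102–130 m: −αΔT+βΔS = −(2.6 × 10⁻⁴)(+0.5)+(7.5 × 10⁻⁴)(-12.88) = -9.8 × 10⁻³ → UNSTABLE
  130–161 m: −αΔT+βΔS = −(2.6 × 10⁻⁴)(-9.2)+(7.5 × 10⁻⁴)(+1.69) = 3.7 × 10⁻³ → stable
  161–202 m: −αΔT+βΔS = −(2.6 × 10⁻⁴)(+3.5)+(7.5 × 10⁻⁴)(+5.67) = 3.3 × 10⁻³ → stable
  202–205 m: −αΔT+βΔS = −(2.6 × 10⁻⁴)(-3.0)+(7.5 × 10⁻⁴)(-0.55) = 3.7 × 10⁻⁴ → stable
The 102–130 m interval has Δρ < 0: lighter water underlies denser water.

102–130 m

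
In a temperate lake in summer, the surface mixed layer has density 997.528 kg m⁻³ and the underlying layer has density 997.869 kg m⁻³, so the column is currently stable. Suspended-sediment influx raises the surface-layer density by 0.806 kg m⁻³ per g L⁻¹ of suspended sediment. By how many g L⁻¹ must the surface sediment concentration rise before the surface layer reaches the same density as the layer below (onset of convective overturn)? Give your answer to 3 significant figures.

Density deficit of the surface layer: 997.869 − 997.528 = 0.341 kg m⁻³.
Required change = 0.341 / 0.806 = 0.423 g L⁻¹.

0.423 g L⁻¹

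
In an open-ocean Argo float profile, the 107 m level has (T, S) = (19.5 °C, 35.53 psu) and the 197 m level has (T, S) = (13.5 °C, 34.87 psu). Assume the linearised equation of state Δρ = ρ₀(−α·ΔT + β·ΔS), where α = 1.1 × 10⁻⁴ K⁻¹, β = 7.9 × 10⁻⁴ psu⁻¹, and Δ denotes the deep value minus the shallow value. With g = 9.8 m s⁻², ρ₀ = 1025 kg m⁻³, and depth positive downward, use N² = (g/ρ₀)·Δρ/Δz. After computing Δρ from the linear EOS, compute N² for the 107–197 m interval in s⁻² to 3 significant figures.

1.51 × 10⁻⁵ s⁻²

ΔT = -6.0 K, ΔS = -0.66 psu (deep − shallow).
Δρ/ρ₀ = −αΔT + βΔS = 6.60 × 10⁻⁴ − 5.214 × 10⁻⁴ = 1.386 × 10⁻⁴, so Δρ ≈ 0.1421 kg m⁻³.
N² = (g/ρ₀)·Δρ/Δz = g·(Δρ/ρ₀)/Δz = 9.8 × 1.386 × 10⁻⁴ / 90 = 1.5092 × 10⁻⁵ s⁻² ≈ 1.51 × 10⁻⁵ s⁻².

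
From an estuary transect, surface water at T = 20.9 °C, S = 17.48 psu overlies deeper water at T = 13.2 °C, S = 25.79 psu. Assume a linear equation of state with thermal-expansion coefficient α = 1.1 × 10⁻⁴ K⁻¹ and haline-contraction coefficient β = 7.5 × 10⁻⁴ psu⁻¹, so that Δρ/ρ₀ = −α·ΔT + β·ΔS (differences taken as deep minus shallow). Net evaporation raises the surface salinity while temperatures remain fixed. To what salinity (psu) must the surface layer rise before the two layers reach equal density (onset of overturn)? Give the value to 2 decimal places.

Neutral buoyancy requires −α(T_deep − T_surf) + β(S_deep − S_surf′) = 0.
S_surf′ = S_deep − (α/β)·ΔT = 25.79 − (1.1 × 10⁻⁴/7.5 × 10⁻⁴)·(-7.7) = 26.9193 psu.
Increase required: 26.9193 − 17.48 = 9.4393 psu.

26.92 psu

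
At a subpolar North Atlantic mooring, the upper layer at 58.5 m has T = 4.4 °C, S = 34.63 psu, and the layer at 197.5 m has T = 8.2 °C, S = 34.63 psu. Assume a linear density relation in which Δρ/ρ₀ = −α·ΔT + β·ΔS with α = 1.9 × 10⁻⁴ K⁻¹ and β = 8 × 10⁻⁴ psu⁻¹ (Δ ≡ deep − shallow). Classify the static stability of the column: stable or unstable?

unstable

ΔT = 8.2 − 4.4 = +3.8 K and ΔS = 34.63 − 34.63 = +0.00 psu (deep − shallow).
−αΔT = -7.22 × 10⁻⁴; βΔS = 0; sum Δρ/ρ₀ = -7.22 × 10⁻⁴.
Δρ/ρ₀ < 0, so Δρ < 0: deeper water is lighter → statically unstable; the column would overturn.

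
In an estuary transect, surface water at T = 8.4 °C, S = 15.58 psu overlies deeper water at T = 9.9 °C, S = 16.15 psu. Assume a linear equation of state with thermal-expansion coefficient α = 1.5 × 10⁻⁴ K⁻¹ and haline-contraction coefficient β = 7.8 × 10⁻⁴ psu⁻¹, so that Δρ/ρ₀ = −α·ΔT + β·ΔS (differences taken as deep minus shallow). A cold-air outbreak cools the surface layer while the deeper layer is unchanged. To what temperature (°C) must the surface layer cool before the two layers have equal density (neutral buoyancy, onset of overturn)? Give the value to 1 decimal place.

6.9 °C

Neutral buoyancy requires Δρ = 0, i.e. −α(T_deep − T_surf′) + β(S_deep − S_surf) = 0.
T_surf′ = T_deep − (β/α)·ΔS = 9.9 − (7.8 × 10⁻⁴/1.5 × 10⁻⁴)·(+0.57) = 6.936 °C.
Cooling required: 8.4 − (6.936) = 1.464 °C.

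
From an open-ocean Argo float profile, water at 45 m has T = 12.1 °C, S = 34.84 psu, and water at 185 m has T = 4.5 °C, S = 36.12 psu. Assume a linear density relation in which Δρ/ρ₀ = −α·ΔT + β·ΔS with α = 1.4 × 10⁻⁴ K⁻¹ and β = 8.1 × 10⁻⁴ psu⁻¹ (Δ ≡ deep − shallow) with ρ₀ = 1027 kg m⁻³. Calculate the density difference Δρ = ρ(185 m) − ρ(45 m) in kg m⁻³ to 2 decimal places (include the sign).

ΔT = -7.6 K, ΔS = +1.28 psu (deep − shallow).
Δρ/ρ₀ = −(1.4 × 10⁻⁴)(-7.6) + (8.1 × 10⁻⁴)(+1.28) = 2.1008 × 10⁻³.
Δρ = 1027 × (2.1008 × 10⁻³) = +2.16 kg m⁻³.
Positive Δρ: denser below, stable.

+2.16 kg m⁻³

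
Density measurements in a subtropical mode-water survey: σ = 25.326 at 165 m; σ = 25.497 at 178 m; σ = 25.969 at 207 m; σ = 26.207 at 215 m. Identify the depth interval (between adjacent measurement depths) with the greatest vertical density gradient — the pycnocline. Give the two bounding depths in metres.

Compute the density gradient over each adjacent pair:
  165–178 m: Δρ/Δz = 0.171/13 = 0.013 kg m⁻⁴
  178–207 m: Δρ/Δz = 0.472/29 = 0.016 kg m⁻⁴
  207–215 m: Δρ/Δz = 0.238/8 = 0.030 kg m⁻⁴
The largest gradient is in the 207–215 m interval — the pycnocline.

207–215 m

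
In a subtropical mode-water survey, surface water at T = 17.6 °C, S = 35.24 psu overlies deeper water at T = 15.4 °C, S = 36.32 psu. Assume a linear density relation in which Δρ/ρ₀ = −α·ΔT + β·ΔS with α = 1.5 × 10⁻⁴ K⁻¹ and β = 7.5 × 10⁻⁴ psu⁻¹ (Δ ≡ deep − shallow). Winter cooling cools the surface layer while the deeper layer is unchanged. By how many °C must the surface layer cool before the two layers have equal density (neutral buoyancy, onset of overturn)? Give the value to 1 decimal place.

7.6 °C

Neutral buoyancy requires Δρ = 0, i.e. −α(T_deep − T_surf′) + β(S_deep − S_surf) = 0.
T_surf′ = T_deep − (β/α)·ΔS = 15.4 − (7.5 × 10⁻⁴/1.5 × 10⁻⁴)·(+1.08) = 10.000 °C.
Cooling required: 17.6 − (10.000) = 7.600 °C.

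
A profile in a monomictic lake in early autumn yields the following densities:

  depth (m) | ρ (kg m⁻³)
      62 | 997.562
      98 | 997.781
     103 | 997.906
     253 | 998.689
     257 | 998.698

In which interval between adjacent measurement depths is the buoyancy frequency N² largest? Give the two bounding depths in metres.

Compute the density gradient over each adjacent pair:
  62–98 m: Δρ/Δz = 0.219/36 = 6.1 × 10⁻³ kg m⁻⁴
  98–103 m: Δρ/Δz = 0.125/5 = 0.025 kg m⁻⁴
  103–253 m: Δρ/Δz = 0.783/150 = 5.2 × 10⁻³ kg m⁻⁴
  253–257 m: Δρ/Δz = 0.009/4 = 2.2 × 10⁻³ kg m⁻⁴
The largest gradient is in the 98–103 m interval — the pycnocline.

98–103 m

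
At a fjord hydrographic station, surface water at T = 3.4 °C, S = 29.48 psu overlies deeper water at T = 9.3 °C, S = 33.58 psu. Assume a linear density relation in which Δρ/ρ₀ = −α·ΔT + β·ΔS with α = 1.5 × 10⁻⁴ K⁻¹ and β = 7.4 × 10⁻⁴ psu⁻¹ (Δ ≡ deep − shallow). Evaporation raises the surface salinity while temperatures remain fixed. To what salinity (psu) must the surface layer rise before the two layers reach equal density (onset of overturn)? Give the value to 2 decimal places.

Neutral buoyancy requires −α(T_deep − T_surf) + β(S_deep − S_surf′) = 0.
S_surf′ = S_deep − (α/β)·ΔT = 33.58 − (1.5 × 10⁻⁴/7.4 × 10⁻⁴)·(+5.9) = 32.3841 psu.
Increase required: 32.3841 − 29.48 = 2.9041 psu.

32.38 psu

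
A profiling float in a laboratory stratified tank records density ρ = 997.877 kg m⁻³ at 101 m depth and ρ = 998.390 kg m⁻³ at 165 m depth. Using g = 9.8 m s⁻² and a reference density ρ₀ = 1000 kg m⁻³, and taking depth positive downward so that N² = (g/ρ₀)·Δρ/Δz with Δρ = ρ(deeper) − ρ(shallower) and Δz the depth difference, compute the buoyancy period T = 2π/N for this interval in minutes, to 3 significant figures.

Δρ = 998.390 − 997.877 = 0.513 kg m⁻³ over Δz = 165 − 101 = 64 m.
N² = (9.8/1000) × (0.513/64) = 7.8553 × 10⁻⁵ s⁻².
N = √(7.8553 × 10⁻⁵) = 8.8630 × 10⁻³ rad s⁻¹, so T = 2π/N = 708.92 s = 11.815 min ≈ 11.8 min.

11.8 min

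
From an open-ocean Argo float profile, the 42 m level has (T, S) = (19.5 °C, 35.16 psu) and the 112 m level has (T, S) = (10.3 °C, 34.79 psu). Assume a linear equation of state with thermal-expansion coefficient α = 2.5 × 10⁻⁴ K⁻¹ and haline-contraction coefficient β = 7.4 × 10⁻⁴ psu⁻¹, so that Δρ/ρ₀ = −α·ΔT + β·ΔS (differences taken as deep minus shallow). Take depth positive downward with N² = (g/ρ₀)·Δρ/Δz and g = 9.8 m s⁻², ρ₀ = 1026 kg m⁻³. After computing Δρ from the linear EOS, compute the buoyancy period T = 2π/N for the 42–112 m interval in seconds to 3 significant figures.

ΔT = -9.2 K, ΔS = -0.37 psu (deep − shallow).
Δρ/ρ₀ = −αΔT + βΔS = 2.30 × 10⁻³ − 2.738 × 10⁻⁴ = 2.0262 × 10⁻³, so Δρ ≈ 2.079 kg m⁻³.
N² = (g/ρ₀)·Δρ/Δz = g·(Δρ/ρ₀)/Δz = 9.8 × 2.0262 × 10⁻³ / 70 = 2.8367 × 10⁻⁴ s⁻².
N = √(2.8367 × 10⁻⁴) = 0.016843 rad s⁻¹ → T = 2π/N = 373.04 s ≈ 373 s.

373 s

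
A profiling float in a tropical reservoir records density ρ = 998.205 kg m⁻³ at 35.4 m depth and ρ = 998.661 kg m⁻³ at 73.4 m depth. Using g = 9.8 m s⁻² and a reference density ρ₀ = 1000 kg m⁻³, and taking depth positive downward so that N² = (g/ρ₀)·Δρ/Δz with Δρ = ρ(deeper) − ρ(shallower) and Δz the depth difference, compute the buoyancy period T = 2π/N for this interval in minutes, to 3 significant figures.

Δρ = 998.661 − 998.205 = 0.456 kg m⁻³ over Δz = 73.4 − 35.4 = 38 m.
N² = (9.8/1000) × (0.456/38) = 1.1760 × 10⁻⁴ s⁻².
N = √(1.1760 × 10⁻⁴) = 0.010844 rad s⁻¹, so T = 2π/N = 579.42 s = 9.6570 min ≈ 9.66 min.

9.66 min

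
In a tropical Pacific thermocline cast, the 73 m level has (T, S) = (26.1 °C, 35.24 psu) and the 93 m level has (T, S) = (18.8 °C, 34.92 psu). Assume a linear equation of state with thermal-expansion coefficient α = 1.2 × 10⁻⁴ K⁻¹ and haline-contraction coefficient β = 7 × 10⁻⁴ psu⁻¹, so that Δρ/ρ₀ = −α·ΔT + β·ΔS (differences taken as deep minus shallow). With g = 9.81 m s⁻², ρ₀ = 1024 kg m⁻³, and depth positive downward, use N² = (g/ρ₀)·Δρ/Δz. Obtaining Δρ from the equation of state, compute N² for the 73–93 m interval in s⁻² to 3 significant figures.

ΔT = -7.3 K, ΔS = -0.32 psu (deep − shallow).
Δρ/ρ₀ = −αΔT + βΔS = 8.76 × 10⁻⁴ − 2.24 × 10⁻⁴ = 6.52 × 10⁻⁴, so Δρ ≈ 0.6676 kg m⁻³.
N² = (g/ρ₀)·Δρ/Δz = g·(Δρ/ρ₀)/Δz = 9.81 × 6.52 × 10⁻⁴ / 20 = 3.1981 × 10⁻⁴ s⁻² ≈ 3.20 × 10⁻⁴ s⁻².

3.20 × 10⁻⁴ s⁻²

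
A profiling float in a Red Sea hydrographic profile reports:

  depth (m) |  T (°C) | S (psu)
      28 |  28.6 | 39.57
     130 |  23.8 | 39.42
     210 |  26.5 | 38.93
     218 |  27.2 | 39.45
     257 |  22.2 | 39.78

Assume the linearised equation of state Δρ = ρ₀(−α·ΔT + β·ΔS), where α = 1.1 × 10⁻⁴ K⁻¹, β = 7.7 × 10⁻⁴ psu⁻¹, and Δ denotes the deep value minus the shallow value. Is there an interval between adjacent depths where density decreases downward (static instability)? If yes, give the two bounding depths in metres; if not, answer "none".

130–210 m

Evaluate Δρ/ρ₀ = −αΔT + βΔS across each adjacent pair:
  28–130 m: −αΔT+βΔS = −(1.1 × 10⁻⁴)(-4.8)+(7.7 × 10⁻⁴)(-0.15) = 4.1 × 10⁻⁴ → stable
  130–210 m: −αΔT+βΔS = −(1.1 × 10⁻⁴)(+2.7)+(7.7 × 10⁻⁴)(-0.49) = -6.7 × 10⁻⁴ → UNSTABLE
  210–218 m: −αΔT+βΔS = −(1.1 × 10⁻⁴)(+0.7)+(7.7 × 10⁻⁴)(+0.52) = 3.2 × 10⁻⁴ → stable
  218–257 m: −αΔT+βΔS = −(1.1 × 10⁻⁴)(-5.0)+(7.7 × 10⁻⁴)(+0.33) = 8.0 × 10⁻⁴ → stable
The 130–210 m interval has Δρ < 0: lighter water underlies denser water.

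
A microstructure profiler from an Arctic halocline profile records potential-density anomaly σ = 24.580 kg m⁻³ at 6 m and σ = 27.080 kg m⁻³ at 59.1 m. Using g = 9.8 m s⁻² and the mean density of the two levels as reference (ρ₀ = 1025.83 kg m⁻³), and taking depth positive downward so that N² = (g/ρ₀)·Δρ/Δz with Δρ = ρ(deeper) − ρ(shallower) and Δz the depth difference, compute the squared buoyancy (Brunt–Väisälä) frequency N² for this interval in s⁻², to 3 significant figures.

Δρ = 1027.080 − 1024.580 = 2.500 kg m⁻³ over Δz = 59.1 − 6 = 53.1 m.
N² = (9.8/1025.83) × (2.500/53.1) = 4.4978 × 10⁻⁴ s⁻² ≈ 4.50 × 10⁻⁴ s⁻².

4.50 × 10⁻⁴ s⁻²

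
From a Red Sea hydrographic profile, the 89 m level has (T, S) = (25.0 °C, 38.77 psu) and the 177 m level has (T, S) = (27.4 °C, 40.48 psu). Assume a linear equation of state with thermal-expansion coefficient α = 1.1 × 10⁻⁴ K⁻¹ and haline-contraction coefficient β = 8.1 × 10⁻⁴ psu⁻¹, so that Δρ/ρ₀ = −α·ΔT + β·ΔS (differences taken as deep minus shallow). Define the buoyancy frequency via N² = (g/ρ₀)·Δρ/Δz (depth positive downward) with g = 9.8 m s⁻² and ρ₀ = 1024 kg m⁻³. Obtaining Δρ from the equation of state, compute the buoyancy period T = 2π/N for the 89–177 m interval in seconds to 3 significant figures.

ΔT = +2.4 K, ΔS = +1.71 psu (deep − shallow).
Δρ/ρ₀ = −αΔT + βΔS = -2.64 × 10⁻⁴ + 1.3851 × 10⁻³ = 1.1211 × 10⁻³, so Δρ ≈ 1.148 kg m⁻³.
N² = (g/ρ₀)·Δρ/Δz = g·(Δρ/ρ₀)/Δz = 9.8 × 1.1211 × 10⁻³ / 88 = 1.2485 × 10⁻⁴ s⁻².
N = √(1.2485 × 10⁻⁴) = 0.011174 rad s⁻¹ → T = 2π/N = 562.30 s ≈ 562 s.

562 s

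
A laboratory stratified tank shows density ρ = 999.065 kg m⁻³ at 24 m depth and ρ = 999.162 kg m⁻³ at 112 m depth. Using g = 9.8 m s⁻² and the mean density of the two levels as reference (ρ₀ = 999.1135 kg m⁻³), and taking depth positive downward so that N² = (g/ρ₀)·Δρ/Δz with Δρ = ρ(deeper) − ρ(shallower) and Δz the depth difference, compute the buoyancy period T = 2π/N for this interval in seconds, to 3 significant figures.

1.91 × 10³ s

Δρ = 999.162 − 999.065 = 0.097 kg m⁻³ over Δz = 112 − 24 = 88 m.
N² = (9.8/999.1135) × (0.097/88) = 1.0812 × 10⁻⁵ s⁻².
N = √(1.0812 × 10⁻⁵) = 3.2882 × 10⁻³ rad s⁻¹, so T = 2π/N = 1.9108 × 10³ s ≈ 1.91 × 10³ s.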